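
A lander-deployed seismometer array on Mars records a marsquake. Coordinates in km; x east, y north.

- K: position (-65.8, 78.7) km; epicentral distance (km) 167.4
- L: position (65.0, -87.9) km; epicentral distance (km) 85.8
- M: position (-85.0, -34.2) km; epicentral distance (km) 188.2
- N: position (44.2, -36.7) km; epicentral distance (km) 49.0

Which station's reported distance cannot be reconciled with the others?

M

Solve using three stations at a time. Using K, L, N (subtract circle equations pairwise → linear system) gives (x, y) ≈ (79.9, -3.6).
Distances from that point to each station vs reported:
  K: calculated 167.3 vs reported 167.4 → residual 0.1 km
  L: calculated 85.6 vs reported 85.8 → residual 0.2 km
  M: calculated 167.7 vs reported 188.2 → residual 20.5 km
  N: calculated 48.7 vs reported 49.0 → residual 0.3 km
K, L, N are mutually consistent (residuals ≈ 0); M is off by 20.5 km.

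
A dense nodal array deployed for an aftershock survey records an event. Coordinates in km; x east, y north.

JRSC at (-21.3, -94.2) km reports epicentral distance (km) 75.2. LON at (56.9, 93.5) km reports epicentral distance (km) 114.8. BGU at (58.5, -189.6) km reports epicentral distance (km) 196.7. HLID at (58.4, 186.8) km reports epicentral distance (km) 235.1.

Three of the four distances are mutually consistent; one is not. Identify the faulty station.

LON

Solve using three stations at a time. Using JRSC, BGU, HLID (subtract circle equations pairwise → linear system) gives (x, y) ≈ (-46.8, -23.5).
Distances from that point to each station vs reported:
  JRSC: calculated 75.2 vs reported 75.2 → residual 0.0 km
  LON: calculated 156.3 vs reported 114.8 → residual 41.5 km
  BGU: calculated 196.7 vs reported 196.7 → residual 0.0 km
  HLID: calculated 235.1 vs reported 235.1 → residual 0.0 km
JRSC, BGU, HLID are mutually consistent (residuals ≈ 0); LON is off by 41.5 km.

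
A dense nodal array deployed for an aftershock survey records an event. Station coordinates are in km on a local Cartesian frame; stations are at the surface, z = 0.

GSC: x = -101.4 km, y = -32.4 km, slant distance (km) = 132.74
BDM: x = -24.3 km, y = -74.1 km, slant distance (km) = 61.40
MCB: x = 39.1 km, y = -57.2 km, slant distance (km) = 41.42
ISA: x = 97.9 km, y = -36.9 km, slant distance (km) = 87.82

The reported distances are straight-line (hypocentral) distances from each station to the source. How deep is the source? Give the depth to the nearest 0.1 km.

37.7 km

Each station gives a sphere (x−x_i)² + (y−y_i)² + z² = d_i² (stations at z=0).
Subtracting the GSC sphere from BDM and MCB: z² cancels, leaving linear equations in x and y:
154.2 x − 83.4 y = 8599.53
281.0 x − 49.6 y = 9373.22
Solving: x ≈ 22.499, y ≈ -61.513 km (keep extra digits for the depth step; rounded: 22.5, -61.5).
Then from the GSC sphere: z² = 132.74² − (x + 101.4)² − (y + 32.4)² with x = 22.499, y = -61.513, so z ≈ 37.701 ≈ 37.7 km.
Check against ISA (with the unrounded solution): distance 87.82 ≈ 87.82 km. ✓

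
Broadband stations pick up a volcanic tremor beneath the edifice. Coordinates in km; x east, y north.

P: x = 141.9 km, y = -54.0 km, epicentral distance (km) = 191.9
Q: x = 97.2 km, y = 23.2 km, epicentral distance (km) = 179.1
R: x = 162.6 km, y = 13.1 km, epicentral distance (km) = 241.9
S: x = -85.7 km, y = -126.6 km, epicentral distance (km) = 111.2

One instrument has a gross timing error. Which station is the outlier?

Solve using three stations at a time. Using Q, R, S (subtract circle equations pairwise → linear system) gives (x, y) ≈ (-77.5, -15.9).
Distances from that point to each station vs reported:
  P: calculated 222.7 vs reported 191.9 → residual 30.8 km
  Q: calculated 179.0 vs reported 179.1 → residual 0.1 km
  R: calculated 241.8 vs reported 241.9 → residual 0.1 km
  S: calculated 111.0 vs reported 111.2 → residual 0.2 km
Q, R, S are mutually consistent (residuals ≈ 0); P is off by 30.8 km.

P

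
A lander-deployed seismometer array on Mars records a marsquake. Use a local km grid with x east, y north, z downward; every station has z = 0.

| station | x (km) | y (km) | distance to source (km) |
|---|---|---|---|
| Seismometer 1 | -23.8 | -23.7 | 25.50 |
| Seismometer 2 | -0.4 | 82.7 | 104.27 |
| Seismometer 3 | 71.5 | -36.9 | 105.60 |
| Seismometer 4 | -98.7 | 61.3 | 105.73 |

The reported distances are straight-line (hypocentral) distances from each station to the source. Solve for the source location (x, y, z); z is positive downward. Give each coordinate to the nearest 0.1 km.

x ≈ -29.1 km, y ≈ -14.8 km, depth ≈ 23.3 km

Each station gives a sphere (x−x_i)² + (y−y_i)² + z² = d_i² (stations at z=0).
Subtracting the Seismometer 1 sphere from Seismometer 2 and Seismometer 3: z² cancels, leaving linear equations in x and y:
46.8 x + 212.8 y = -4510.66
190.6 x − 26.4 y = -5155.38
Solving: x ≈ -29.098, y ≈ -14.797 km (keep extra digits for the depth step; rounded: -29.1, -14.8).
Then from the Seismometer 1 sphere: z² = 25.50² − (x + 23.8)² − (y + 23.7)² with x = -29.098, y = -14.797, so z ≈ 23.301 ≈ 23.3 km.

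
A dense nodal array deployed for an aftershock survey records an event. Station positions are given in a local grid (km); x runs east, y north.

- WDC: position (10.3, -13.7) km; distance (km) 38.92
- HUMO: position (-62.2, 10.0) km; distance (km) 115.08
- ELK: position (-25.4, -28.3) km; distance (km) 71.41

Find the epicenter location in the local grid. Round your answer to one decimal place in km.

46.0 km east, -29.2 km north

Circle about each station: (x − 10.3)² + (y + 13.7)² = 38.92²; (x + 62.2)² + (y − 10.0)² = 115.08²; (x + 25.4)² + (y + 28.3)² = 71.41².
Subtracting pairs of circle equations eliminates x²+y² and gives linear equations (the radical axes):
-145.0 x + 47.4 y = -8053.58
-71.4 x − 29.2 y = -2432.35
Solving the 2×2 system: x ≈ 46.0, y ≈ -29.2 km.
Check against WDC (with the unrounded x, y): √((x − 10.3)²+(y + 13.7)²) = 38.91 ≈ 38.92 km. ✓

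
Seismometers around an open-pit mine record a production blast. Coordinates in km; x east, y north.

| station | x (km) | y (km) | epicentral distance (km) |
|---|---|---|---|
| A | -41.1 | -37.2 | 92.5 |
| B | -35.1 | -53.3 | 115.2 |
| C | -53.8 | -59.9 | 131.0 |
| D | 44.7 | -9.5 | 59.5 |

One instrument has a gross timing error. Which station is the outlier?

A

Solve using three stations at a time. Using B, C, D (subtract circle equations pairwise → linear system) gives (x, y) ≈ (23.5, 45.7).
Distances from that point to each station vs reported:
  A: calculated 105.1 vs reported 92.5 → residual 12.6 km
  B: calculated 115.0 vs reported 115.2 → residual 0.2 km
  C: calculated 130.8 vs reported 131.0 → residual 0.2 km
  D: calculated 59.1 vs reported 59.5 → residual 0.4 km
B, C, D are mutually consistent (residuals ≈ 0); A is off by 12.6 km.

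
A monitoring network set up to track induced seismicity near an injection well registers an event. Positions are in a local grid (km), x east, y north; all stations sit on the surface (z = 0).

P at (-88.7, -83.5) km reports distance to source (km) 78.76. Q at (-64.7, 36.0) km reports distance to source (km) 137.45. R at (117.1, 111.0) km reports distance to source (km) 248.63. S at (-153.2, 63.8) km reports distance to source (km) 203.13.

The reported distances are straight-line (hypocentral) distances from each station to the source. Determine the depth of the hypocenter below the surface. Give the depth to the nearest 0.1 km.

z ≈ 47.0 km

Each station gives a sphere (x−x_i)² + (y−y_i)² + z² = d_i² (stations at z=0).
Subtracting the P sphere from Q and R: z² cancels, leaving linear equations in x and y:
48.0 x + 239.0 y = -22047.21
411.6 x + 389.0 y = -44420.27
Solving: x ≈ -25.597, y ≈ -87.107 km (keep extra digits for the depth step; rounded: -25.6, -87.1).
Then from the P sphere: z² = 78.76² − (x + 88.7)² − (y + 83.5)² with x = -25.597, y = -87.107, so z ≈ 46.991 ≈ 47.0 km.
Check against S (with the unrounded solution): distance 203.13 ≈ 203.13 km. ✓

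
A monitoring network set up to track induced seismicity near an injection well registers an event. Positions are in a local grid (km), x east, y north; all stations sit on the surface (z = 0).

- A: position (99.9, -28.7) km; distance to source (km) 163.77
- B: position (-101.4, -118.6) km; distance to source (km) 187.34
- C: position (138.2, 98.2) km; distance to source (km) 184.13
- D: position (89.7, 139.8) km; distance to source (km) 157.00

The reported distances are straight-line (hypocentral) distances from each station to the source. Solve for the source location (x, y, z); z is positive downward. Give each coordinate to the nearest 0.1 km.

Each station gives a sphere (x−x_i)² + (y−y_i)² + z² = d_i² (stations at z=0).
Subtracting the A sphere from B and C: z² cancels, leaving linear equations in x and y:
-402.6 x − 179.8 y = 5268.56
76.6 x + 253.8 y = 10855.54
Solving: x ≈ -37.203, y ≈ 54.000 km (keep extra digits for the depth step; rounded: -37.2, 54.0).
Then from the A sphere: z² = 163.77² − (x − 99.9)² − (y + 28.7)² with x = -37.203, y = 54.000, so z ≈ 34.411 ≈ 34.4 km.

(-37.2, 54.0, 34.4)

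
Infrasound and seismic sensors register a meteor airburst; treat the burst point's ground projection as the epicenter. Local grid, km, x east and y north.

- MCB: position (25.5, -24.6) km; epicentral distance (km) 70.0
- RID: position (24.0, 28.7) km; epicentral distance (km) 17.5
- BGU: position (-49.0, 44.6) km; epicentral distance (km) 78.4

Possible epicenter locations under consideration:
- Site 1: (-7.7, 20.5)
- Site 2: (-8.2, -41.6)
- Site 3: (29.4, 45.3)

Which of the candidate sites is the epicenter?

Site 3

For each candidate, compare |candidate − station| to the reported distance:
Site 1: residuals MCB 14.0, RID 15.2, BGU 30.6 → max 30.6 km
Site 2: residuals MCB 32.3, RID 59.8, BGU 17.0 → max 59.8 km
Site 3: residuals MCB 0.0, RID 0.0, BGU 0.0 → max 0.0 km
Only Site 3 has all residuals ≈ 0.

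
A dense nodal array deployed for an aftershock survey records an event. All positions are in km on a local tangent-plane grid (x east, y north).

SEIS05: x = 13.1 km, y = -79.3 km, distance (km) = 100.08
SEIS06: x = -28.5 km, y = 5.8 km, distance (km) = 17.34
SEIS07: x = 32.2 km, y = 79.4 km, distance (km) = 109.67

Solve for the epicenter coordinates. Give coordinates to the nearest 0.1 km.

Circle about each station: (x − 13.1)² + (y + 79.3)² = 100.08²; (x + 28.5)² + (y − 5.8)² = 17.34²; (x − 32.2)² + (y − 79.4)² = 109.67².
Subtracting pairs of circle equations eliminates x²+y² and gives linear equations (the radical axes):
-83.2 x + 170.2 y = 4101.12
38.2 x + 317.4 y = -1130.40
Solving the 2×2 system: x ≈ -45.4, y ≈ 1.9 km.
Check against SEIS05 (with the unrounded x, y): √((x − 13.1)²+(y + 79.3)²) = 100.08 ≈ 100.08 km. ✓

-45.4 km east, 1.9 km north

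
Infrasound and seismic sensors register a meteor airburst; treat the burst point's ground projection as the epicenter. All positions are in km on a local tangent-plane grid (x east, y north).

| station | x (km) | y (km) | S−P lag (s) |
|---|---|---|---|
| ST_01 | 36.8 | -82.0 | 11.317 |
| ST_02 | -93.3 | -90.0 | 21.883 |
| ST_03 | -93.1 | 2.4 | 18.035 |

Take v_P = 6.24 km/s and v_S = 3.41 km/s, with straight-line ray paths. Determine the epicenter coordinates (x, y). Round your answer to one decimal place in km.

Distance from S−P lag: d = Δt · v_P v_S / (v_P − v_S) = Δt · (6.24·3.41)/(6.24−3.41) ≈ 7.5189·Δt.
So d_ST_01 = 85.09, d_ST_02 = 164.54, d_ST_03 = 135.60 km.
Circle about each station: (x − 36.8)² + (y + 82.0)² = 85.09²; (x + 93.3)² + (y + 90.0)² = 164.54²; (x + 93.1)² + (y − 2.4)² = 135.60².
Subtracting the ST_01 equation from the ST_02 and ST_03 equations removes the quadratic terms:
-260.2 x − 16.0 y = -11106.45
-259.8 x + 168.8 y = -10551.92
Solving the 2×2 system: x ≈ 42.5, y ≈ 2.9 km.
Check against ST_01 (with the unrounded x, y): √((x − 36.8)²+(y + 82.0)²) = 85.10 ≈ 85.09 km. ✓

(42.5, 2.9)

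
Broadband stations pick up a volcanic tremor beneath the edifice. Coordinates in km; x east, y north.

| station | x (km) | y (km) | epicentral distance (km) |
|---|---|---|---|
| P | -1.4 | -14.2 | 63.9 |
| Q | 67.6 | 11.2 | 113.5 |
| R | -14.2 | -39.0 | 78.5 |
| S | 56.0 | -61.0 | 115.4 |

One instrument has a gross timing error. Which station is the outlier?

S

Solve using three stations at a time. Using P, Q, R (subtract circle equations pairwise → linear system) gives (x, y) ≈ (-43.7, 33.8).
Distances from that point to each station vs reported:
  P: calculated 64.0 vs reported 63.9 → residual 0.1 km
  Q: calculated 113.5 vs reported 113.5 → residual 0.0 km
  R: calculated 78.6 vs reported 78.5 → residual 0.1 km
  S: calculated 137.6 vs reported 115.4 → residual 22.2 km
P, Q, R are mutually consistent (residuals ≈ 0); S is off by 22.2 km.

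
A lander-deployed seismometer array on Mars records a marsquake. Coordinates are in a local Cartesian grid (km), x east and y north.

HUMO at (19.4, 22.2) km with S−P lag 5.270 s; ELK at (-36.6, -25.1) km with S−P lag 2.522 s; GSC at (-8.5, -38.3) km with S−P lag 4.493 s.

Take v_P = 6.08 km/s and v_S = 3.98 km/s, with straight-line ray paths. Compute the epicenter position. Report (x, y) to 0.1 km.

x ≈ -38.5 km, y ≈ 3.9 km

Distance from S−P lag: d = Δt · v_P v_S / (v_P − v_S) = Δt · (6.08·3.98)/(6.08−3.98) ≈ 11.5230·Δt.
So d_HUMO = 60.73, d_ELK = 29.06, d_GSC = 51.77 km.
Circle about each station: (x − 19.4)² + (y − 22.2)² = 60.73²; (x + 36.6)² + (y + 25.1)² = 29.06²; (x + 8.5)² + (y + 38.3)² = 51.77².
Subtracting the HUMO equation from the ELK and GSC equations removes the quadratic terms:
-112.0 x − 94.6 y = 3944.02
-55.8 x − 121.0 y = 1677.94
Solving the 2×2 system: x ≈ -38.5, y ≈ 3.9 km.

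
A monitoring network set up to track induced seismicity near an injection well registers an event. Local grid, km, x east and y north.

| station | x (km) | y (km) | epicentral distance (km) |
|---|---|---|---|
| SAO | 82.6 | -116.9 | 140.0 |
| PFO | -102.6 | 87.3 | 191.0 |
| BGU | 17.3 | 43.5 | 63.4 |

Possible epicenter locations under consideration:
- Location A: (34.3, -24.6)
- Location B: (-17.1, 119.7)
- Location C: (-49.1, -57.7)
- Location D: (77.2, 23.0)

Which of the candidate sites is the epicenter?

Location D

For each candidate, compare |candidate − station| to the reported distance:
Location A: residuals SAO 35.8, PFO 14.2, BGU 6.8 → max 35.8 km
Location B: residuals SAO 116.7, PFO 99.6, BGU 20.2 → max 116.7 km
Location C: residuals SAO 4.4, PFO 36.4, BGU 57.6 → max 57.6 km
Location D: residuals SAO 0.0, PFO 0.0, BGU 0.1 → max 0.1 km
Only Location D has all residuals ≈ 0.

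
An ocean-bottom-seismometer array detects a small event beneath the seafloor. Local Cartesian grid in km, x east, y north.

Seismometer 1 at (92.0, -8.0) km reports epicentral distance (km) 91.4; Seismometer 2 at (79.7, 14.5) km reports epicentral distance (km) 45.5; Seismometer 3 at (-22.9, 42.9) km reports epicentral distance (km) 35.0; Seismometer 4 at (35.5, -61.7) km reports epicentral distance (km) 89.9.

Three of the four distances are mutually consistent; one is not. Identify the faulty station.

Solve using three stations at a time. Using Seismometer 1, Seismometer 3, Seismometer 4 (subtract circle equations pairwise → linear system) gives (x, y) ≈ (6.1, 23.3).
Distances from that point to each station vs reported:
  Seismometer 1: calculated 91.4 vs reported 91.4 → residual 0.0 km
  Seismometer 2: calculated 74.1 vs reported 45.5 → residual 28.6 km
  Seismometer 3: calculated 35.0 vs reported 35.0 → residual 0.0 km
  Seismometer 4: calculated 89.9 vs reported 89.9 → residual 0.0 km
Seismometer 1, Seismometer 3, Seismometer 4 are mutually consistent (residuals ≈ 0); Seismometer 2 is off by 28.6 km.

Seismometer 2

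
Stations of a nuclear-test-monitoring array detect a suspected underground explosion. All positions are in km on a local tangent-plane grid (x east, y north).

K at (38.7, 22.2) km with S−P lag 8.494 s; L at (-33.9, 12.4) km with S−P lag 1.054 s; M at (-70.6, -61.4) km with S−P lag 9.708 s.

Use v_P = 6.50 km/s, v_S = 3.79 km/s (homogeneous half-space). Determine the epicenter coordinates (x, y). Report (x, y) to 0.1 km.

-38.5 km east, 20.8 km north

Distance from S−P lag: d = Δt · v_P v_S / (v_P − v_S) = Δt · (6.50·3.79)/(6.50−3.79) ≈ 9.0904·Δt.
So d_K = 77.21, d_L = 9.58, d_M = 88.25 km.
Circle about each station: (x − 38.7)² + (y − 22.2)² = 77.21²; (x + 33.9)² + (y − 12.4)² = 9.58²; (x + 70.6)² + (y + 61.4)² = 88.25².
Subtracting pairs of circle equations eliminates x²+y² and gives linear equations (the radical axes):
-145.2 x − 19.6 y = 5182.05
-218.6 x − 167.2 y = 4937.11
Solving the 2×2 system: x ≈ -38.5, y ≈ 20.8 km.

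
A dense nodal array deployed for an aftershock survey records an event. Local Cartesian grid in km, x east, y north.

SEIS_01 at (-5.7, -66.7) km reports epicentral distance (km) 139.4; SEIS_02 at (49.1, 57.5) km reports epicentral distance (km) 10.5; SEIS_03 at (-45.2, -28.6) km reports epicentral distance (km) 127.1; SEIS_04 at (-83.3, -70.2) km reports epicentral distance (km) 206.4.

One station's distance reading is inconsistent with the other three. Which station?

Solve using three stations at a time. Using SEIS_01, SEIS_02, SEIS_03 (subtract circle equations pairwise → linear system) gives (x, y) ≈ (41.3, 64.5).
Distances from that point to each station vs reported:
  SEIS_01: calculated 139.4 vs reported 139.4 → residual 0.0 km
  SEIS_02: calculated 10.5 vs reported 10.5 → residual 0.0 km
  SEIS_03: calculated 127.1 vs reported 127.1 → residual 0.0 km
  SEIS_04: calculated 183.5 vs reported 206.4 → residual 22.9 km
SEIS_01, SEIS_02, SEIS_03 are mutually consistent (residuals ≈ 0); SEIS_04 is off by 22.9 km.

SEIS_04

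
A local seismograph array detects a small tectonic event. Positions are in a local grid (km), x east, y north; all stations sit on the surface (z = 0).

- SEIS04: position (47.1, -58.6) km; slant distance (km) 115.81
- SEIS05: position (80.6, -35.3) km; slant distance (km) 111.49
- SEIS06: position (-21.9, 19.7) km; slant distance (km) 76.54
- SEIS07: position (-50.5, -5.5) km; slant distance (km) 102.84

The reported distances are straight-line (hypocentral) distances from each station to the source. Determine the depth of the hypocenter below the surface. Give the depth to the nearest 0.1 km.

z ≈ 61.4 km

Each station gives a sphere (x−x_i)² + (y−y_i)² + z² = d_i² (stations at z=0).
Subtracting the SEIS04 sphere from SEIS05 and SEIS06: z² cancels, leaving linear equations in x and y:
67.0 x + 46.6 y = 3072.02
-138.0 x + 156.6 y = 2768.91
Solving: x ≈ 20.803, y ≈ 36.013 km (keep extra digits for the depth step; rounded: 20.8, 36.0).
Then from the SEIS04 sphere: z² = 115.81² − (x − 47.1)² − (y + 58.6)² with x = 20.803, y = 36.013, so z ≈ 61.391 ≈ 61.4 km.
Check against SEIS07 (with the unrounded solution): distance 102.84 ≈ 102.84 km. ✓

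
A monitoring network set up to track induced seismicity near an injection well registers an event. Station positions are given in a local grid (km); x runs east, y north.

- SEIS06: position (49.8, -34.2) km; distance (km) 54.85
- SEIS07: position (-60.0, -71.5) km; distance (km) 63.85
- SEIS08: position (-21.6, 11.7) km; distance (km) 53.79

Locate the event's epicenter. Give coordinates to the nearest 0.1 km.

-4.8 km east, -39.4 km north

Circle about each station: (x − 49.8)² + (y + 34.2)² = 54.85²; (x + 60.0)² + (y + 71.5)² = 63.85²; (x + 21.6)² + (y − 11.7)² = 53.79².
Subtracting the SEIS06 equation from the SEIS07 and SEIS08 equations removes the quadratic terms:
-219.6 x − 74.6 y = 3994.27
-142.8 x + 91.8 y = -2931.07
Solving the 2×2 system: x ≈ -4.8, y ≈ -39.4 km.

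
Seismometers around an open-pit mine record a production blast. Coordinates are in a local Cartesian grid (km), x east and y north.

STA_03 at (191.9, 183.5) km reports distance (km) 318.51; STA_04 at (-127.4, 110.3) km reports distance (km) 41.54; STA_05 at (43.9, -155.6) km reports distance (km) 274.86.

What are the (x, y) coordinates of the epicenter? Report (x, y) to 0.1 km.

Circle about each station: (x − 191.9)² + (y − 183.5)² = 318.51²; (x + 127.4)² + (y − 110.3)² = 41.54²; (x − 43.9)² + (y + 155.6)² = 274.86².
Subtracting pairs of circle equations eliminates x²+y² and gives linear equations (the radical axes):
-638.6 x − 146.4 y = 57622.04
-296.0 x − 678.2 y = -18458.69
Solving the 2×2 system: x ≈ -107.2, y ≈ 74.0 km.

(-107.2, 74.0)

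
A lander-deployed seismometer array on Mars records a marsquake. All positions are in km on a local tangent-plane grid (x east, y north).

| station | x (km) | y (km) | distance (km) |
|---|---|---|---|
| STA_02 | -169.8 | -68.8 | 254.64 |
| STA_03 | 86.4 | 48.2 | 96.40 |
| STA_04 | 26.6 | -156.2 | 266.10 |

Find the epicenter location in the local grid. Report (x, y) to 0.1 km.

Circle about each station: (x + 169.8)² + (y + 68.8)² = 254.64²; (x − 86.4)² + (y − 48.2)² = 96.40²; (x − 26.6)² + (y + 156.2)² = 266.10².
Subtracting pairs of circle equations eliminates x²+y² and gives linear equations (the radical axes):
512.4 x + 234.0 y = 31771.29
392.8 x − 174.8 y = -14427.16
Solving the 2×2 system: x ≈ 12.0, y ≈ 109.5 km.
Check against STA_02 (with the unrounded x, y): √((x + 169.8)²+(y + 68.8)²) = 254.64 ≈ 254.64 km. ✓

x ≈ 12.0 km, y ≈ 109.5 km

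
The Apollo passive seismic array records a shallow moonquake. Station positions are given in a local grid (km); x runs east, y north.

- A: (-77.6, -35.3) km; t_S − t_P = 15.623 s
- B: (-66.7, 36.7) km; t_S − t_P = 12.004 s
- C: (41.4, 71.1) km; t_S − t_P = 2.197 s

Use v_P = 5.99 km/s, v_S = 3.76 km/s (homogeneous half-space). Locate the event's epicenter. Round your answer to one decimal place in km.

(53.5, 52.5)

Distance from S−P lag: d = Δt · v_P v_S / (v_P − v_S) = Δt · (5.99·3.76)/(5.99−3.76) ≈ 10.0997·Δt.
So d_A = 157.79, d_B = 121.24, d_C = 22.19 km.
Circle about each station: (x + 77.6)² + (y + 35.3)² = 157.79²; (x + 66.7)² + (y − 36.7)² = 121.24²; (x − 41.4)² + (y − 71.1)² = 22.19².
Subtracting the A equation from the B and C equations removes the quadratic terms:
21.8 x + 144.0 y = 8726.48
238.0 x + 212.8 y = 23906.61
Solving the 2×2 system: x ≈ 53.5, y ≈ 52.5 km.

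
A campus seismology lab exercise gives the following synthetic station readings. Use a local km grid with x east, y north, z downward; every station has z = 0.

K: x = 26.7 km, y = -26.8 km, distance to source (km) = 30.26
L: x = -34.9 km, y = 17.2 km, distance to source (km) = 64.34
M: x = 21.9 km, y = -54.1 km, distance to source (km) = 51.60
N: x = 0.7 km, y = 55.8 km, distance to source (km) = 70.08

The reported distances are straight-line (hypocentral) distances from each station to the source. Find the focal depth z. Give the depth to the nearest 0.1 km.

z ≈ 22.5 km

Each station gives a sphere (x−x_i)² + (y−y_i)² + z² = d_i² (stations at z=0).
Subtracting the K sphere from L and M: z² cancels, leaving linear equations in x and y:
-123.2 x + 88.0 y = -3141.25
-9.6 x − 54.6 y = 228.40
Solving: x ≈ 19.998, y ≈ -7.699 km (keep extra digits for the depth step; rounded: 20.0, -7.7).
Then from the K sphere: z² = 30.26² − (x − 26.7)² − (y + 26.8)² with x = 19.998, y = -7.699, so z ≈ 22.492 ≈ 22.5 km.
Check against N (with the unrounded solution): distance 70.07 ≈ 70.08 km. ✓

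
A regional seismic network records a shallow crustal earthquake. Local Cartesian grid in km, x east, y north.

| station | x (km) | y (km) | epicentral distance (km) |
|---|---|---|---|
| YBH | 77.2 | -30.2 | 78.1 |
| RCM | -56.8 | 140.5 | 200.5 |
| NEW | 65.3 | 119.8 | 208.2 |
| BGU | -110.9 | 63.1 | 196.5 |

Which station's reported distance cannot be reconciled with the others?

Solve using three stations at a time. Using YBH, NEW, BGU (subtract circle equations pairwise → linear system) gives (x, y) ≈ (20.0, -83.4).
Distances from that point to each station vs reported:
  YBH: calculated 78.1 vs reported 78.1 → residual 0.0 km
  RCM: calculated 236.7 vs reported 200.5 → residual 36.2 km
  NEW: calculated 208.2 vs reported 208.2 → residual 0.0 km
  BGU: calculated 196.5 vs reported 196.5 → residual 0.0 km
YBH, NEW, BGU are mutually consistent (residuals ≈ 0); RCM is off by 36.2 km.

RCM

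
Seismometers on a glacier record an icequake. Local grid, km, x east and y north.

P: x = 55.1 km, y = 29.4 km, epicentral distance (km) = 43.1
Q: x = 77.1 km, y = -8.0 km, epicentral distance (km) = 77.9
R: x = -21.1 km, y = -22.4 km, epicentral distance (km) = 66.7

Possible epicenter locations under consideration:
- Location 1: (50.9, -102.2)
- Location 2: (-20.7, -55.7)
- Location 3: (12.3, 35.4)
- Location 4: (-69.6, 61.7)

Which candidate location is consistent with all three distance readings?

Location 3

For each candidate, compare |candidate − station| to the reported distance:
Location 1: residuals P 88.6, Q 19.9, R 40.8 → max 88.6 km
Location 2: residuals P 70.9, Q 30.9, R 33.4 → max 70.9 km
Location 3: residuals P 0.1, Q 0.1, R 0.1 → max 0.1 km
Location 4: residuals P 85.7, Q 84.5, R 30.4 → max 85.7 km
Only Location 3 has all residuals ≈ 0.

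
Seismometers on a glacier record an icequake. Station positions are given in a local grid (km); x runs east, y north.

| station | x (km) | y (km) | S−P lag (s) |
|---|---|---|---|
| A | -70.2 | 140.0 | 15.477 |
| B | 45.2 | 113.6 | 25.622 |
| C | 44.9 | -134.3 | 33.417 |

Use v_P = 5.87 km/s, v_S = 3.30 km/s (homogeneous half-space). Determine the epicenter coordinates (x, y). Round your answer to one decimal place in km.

Distance from S−P lag: d = Δt · v_P v_S / (v_P − v_S) = Δt · (5.87·3.30)/(5.87−3.30) ≈ 7.5374·Δt.
So d_A = 116.66, d_B = 193.12, d_C = 251.88 km.
Circle about each station: (x + 70.2)² + (y − 140.0)² = 116.66²; (x − 45.2)² + (y − 113.6)² = 193.12²; (x − 44.9)² + (y + 134.3)² = 251.88².
Subtracting pairs of circle equations eliminates x²+y² and gives linear equations (the radical axes):
230.8 x − 52.8 y = -33265.82
230.2 x − 548.6 y = -54309.52
Solving the 2×2 system: x ≈ -134.4, y ≈ 42.6 km.
Check against A (with the unrounded x, y): √((x + 70.2)²+(y − 140.0)²) = 116.64 ≈ 116.66 km. ✓

x ≈ -134.4 km, y ≈ 42.6 km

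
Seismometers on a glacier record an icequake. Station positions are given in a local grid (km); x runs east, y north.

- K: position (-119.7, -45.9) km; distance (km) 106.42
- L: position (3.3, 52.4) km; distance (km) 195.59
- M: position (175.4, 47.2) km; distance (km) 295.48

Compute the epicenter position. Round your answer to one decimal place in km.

x ≈ -58.7 km, y ≈ -133.1 km

Circle about each station: (x + 119.7)² + (y + 45.9)² = 106.42²; (x − 3.3)² + (y − 52.4)² = 195.59²; (x − 175.4)² + (y − 47.2)² = 295.48².
Subtracting pairs of circle equations eliminates x²+y² and gives linear equations (the radical axes):
246.0 x + 196.6 y = -40608.48
590.2 x + 186.2 y = -59425.11
Solving the 2×2 system: x ≈ -58.7, y ≈ -133.1 km.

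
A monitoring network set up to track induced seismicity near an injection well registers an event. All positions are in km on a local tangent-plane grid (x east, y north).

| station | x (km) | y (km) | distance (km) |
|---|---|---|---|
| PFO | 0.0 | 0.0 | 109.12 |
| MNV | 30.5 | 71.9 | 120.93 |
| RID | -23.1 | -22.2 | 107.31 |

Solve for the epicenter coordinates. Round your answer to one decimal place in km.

x ≈ -90.0 km, y ≈ 61.7 km

Circle about each station: x² + y² = 109.12²; (x − 30.5)² + (y − 71.9)² = 120.93²; (x + 23.1)² + (y + 22.2)² = 107.31².
Subtracting the PFO equation from the MNV and RID equations removes the quadratic terms:
61.0 x + 143.8 y = 3382.97
-46.2 x − 44.4 y = 1418.19
Solving the 2×2 system: x ≈ -90.0, y ≈ 61.7 km.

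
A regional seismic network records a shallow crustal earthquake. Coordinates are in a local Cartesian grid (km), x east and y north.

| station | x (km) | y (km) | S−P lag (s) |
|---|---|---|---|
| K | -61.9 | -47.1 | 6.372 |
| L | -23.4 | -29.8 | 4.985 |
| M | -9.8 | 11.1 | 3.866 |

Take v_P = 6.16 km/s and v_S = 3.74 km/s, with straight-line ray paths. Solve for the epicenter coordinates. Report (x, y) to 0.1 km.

Distance from S−P lag: d = Δt · v_P v_S / (v_P − v_S) = Δt · (6.16·3.74)/(6.16−3.74) ≈ 9.5200·Δt.
So d_K = 60.66, d_L = 47.46, d_M = 36.80 km.
Circle about each station: (x + 61.9)² + (y + 47.1)² = 60.66²; (x + 23.4)² + (y + 29.8)² = 47.46²; (x + 9.8)² + (y − 11.1)² = 36.80².
Subtracting pairs of circle equations eliminates x²+y² and gives linear equations (the radical axes):
77.0 x + 34.6 y = -3187.24
104.2 x + 116.4 y = -3505.37
Solving the 2×2 system: x ≈ -46.6, y ≈ 11.6 km.

(-46.6, 11.6)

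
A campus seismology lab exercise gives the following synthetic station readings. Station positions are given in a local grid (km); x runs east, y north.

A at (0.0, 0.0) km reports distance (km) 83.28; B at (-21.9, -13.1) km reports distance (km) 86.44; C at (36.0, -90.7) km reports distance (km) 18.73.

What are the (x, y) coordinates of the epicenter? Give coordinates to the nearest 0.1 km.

x ≈ 40.8 km, y ≈ -72.6 km

Circle about each station: x² + y² = 83.28²; (x + 21.9)² + (y + 13.1)² = 86.44²; (x − 36.0)² + (y + 90.7)² = 18.73².
Subtracting the A equation from the B and C equations removes the quadratic terms:
-43.8 x − 26.2 y = 114.90
72.0 x − 181.4 y = 16107.24
Solving the 2×2 system: x ≈ 40.8, y ≈ -72.6 km.
Check against A (with the unrounded x, y): √(x²+y²) = 83.28 ≈ 83.28 km. ✓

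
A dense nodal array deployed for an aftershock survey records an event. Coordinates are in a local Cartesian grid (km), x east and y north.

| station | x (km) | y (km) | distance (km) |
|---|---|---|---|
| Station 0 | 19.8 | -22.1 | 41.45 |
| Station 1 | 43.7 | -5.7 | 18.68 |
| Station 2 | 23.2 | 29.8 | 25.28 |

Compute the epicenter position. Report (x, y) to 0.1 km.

Circle about each station: (x − 19.8)² + (y + 22.1)² = 41.45²; (x − 43.7)² + (y + 5.7)² = 18.68²; (x − 23.2)² + (y − 29.8)² = 25.28².
Subtracting pairs of circle equations eliminates x²+y² and gives linear equations (the radical axes):
47.8 x + 32.8 y = 2430.89
6.8 x + 103.8 y = 1624.85
Solving the 2×2 system: x ≈ 42.0, y ≈ 12.9 km.

(42.0, 12.9)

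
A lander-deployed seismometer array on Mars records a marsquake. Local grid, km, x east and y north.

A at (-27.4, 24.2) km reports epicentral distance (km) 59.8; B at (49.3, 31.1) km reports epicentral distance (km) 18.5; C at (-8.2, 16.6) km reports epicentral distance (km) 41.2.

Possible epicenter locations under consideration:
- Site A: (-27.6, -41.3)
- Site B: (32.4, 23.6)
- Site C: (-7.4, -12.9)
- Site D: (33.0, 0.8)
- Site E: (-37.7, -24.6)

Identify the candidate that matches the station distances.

For each candidate, compare |candidate − station| to the reported distance:
Site A: residuals A 5.7, B 87.1, C 19.9 → max 87.1 km
Site B: residuals A 0.0, B 0.0, C 0.0 → max 0.0 km
Site C: residuals A 17.7, B 53.3, C 11.7 → max 53.3 km
Site D: residuals A 5.0, B 15.9, C 2.9 → max 15.9 km
Site E: residuals A 9.9, B 84.8, C 9.5 → max 84.8 km
Only Site B has all residuals ≈ 0.

Site B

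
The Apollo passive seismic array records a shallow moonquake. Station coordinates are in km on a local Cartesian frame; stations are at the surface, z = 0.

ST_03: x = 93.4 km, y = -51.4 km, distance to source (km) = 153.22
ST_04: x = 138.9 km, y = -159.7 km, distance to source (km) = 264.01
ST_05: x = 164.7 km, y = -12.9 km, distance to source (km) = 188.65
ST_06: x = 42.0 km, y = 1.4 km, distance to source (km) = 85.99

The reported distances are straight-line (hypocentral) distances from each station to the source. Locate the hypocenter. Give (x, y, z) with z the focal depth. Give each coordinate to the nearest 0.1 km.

Each station gives a sphere (x−x_i)² + (y−y_i)² + z² = d_i² (stations at z=0).
Subtracting the ST_03 sphere from ST_04 and ST_05: z² cancels, leaving linear equations in x and y:
91.0 x − 216.6 y = -12793.13
142.6 x + 77.0 y = 3814.53
Solving: x ≈ -4.192, y ≈ 57.302 km (keep extra digits for the depth step; rounded: -4.2, 57.3).
Then from the ST_03 sphere: z² = 153.22² − (x − 93.4)² − (y + 51.4)² with x = -4.192, y = 57.302, so z ≈ 46.217 ≈ 46.2 km.

x ≈ -4.2 km, y ≈ 57.3 km, depth ≈ 46.2 km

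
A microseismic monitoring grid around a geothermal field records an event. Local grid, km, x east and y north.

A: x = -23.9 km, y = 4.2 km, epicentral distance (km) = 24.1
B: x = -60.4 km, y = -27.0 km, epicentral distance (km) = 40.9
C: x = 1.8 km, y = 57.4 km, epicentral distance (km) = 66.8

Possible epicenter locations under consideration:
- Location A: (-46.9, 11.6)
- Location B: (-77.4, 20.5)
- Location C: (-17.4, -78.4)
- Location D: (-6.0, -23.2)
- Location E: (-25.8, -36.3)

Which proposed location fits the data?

For each candidate, compare |candidate − station| to the reported distance:
Location A: residuals A 0.1, B 0.0, C 0.1 → max 0.1 km
Location B: residuals A 31.8, B 9.6, C 20.6 → max 31.8 km
Location C: residuals A 58.8, B 26.1, C 70.4 → max 70.4 km
Location D: residuals A 8.6, B 13.6, C 14.2 → max 14.2 km
Location E: residuals A 16.4, B 5.1, C 30.9 → max 30.9 km
Only Location A has all residuals ≈ 0.

Location A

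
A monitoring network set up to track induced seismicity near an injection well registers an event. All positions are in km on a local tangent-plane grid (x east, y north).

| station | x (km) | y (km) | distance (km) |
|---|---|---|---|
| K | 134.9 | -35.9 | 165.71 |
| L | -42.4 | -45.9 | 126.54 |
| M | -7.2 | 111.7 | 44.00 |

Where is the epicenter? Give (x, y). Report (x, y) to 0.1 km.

Circle about each station: (x − 134.9)² + (y + 35.9)² = 165.71²; (x + 42.4)² + (y + 45.9)² = 126.54²; (x + 7.2)² + (y − 111.7)² = 44.00².
Subtracting the K equation from the L and M equations removes the quadratic terms:
-354.6 x − 20.0 y = -4134.82
-284.2 x + 295.2 y = 18565.71
Solving the 2×2 system: x ≈ 7.7, y ≈ 70.3 km.
Check against K (with the unrounded x, y): √((x − 134.9)²+(y + 35.9)²) = 165.71 ≈ 165.71 km. ✓

x ≈ 7.7 km, y ≈ 70.3 km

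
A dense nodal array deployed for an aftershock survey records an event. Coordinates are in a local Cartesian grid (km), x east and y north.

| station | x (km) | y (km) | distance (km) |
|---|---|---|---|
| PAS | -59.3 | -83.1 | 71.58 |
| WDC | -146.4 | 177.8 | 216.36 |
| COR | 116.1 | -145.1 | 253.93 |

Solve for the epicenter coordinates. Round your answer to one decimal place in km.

Circle about each station: (x + 59.3)² + (y + 83.1)² = 71.58²; (x + 146.4)² + (y − 177.8)² = 216.36²; (x − 116.1)² + (y + 145.1)² = 253.93².
Subtracting pairs of circle equations eliminates x²+y² and gives linear equations (the radical axes):
-174.2 x + 521.8 y = 935.75
350.8 x − 124.0 y = -35245.63
Solving the 2×2 system: x ≈ -113.2, y ≈ -36.0 km.

x ≈ -113.2 km, y ≈ -36.0 km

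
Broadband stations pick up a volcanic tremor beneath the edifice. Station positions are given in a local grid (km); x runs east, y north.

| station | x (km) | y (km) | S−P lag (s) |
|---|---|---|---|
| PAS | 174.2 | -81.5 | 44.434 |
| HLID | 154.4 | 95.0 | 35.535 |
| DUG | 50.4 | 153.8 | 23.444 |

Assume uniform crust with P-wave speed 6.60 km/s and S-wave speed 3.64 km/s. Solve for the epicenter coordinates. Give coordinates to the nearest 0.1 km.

Distance from S−P lag: d = Δt · v_P v_S / (v_P − v_S) = Δt · (6.60·3.64)/(6.60−3.64) ≈ 8.1162·Δt.
So d_PAS = 360.64, d_HLID = 288.41, d_DUG = 190.28 km.
Circle about each station: (x − 174.2)² + (y + 81.5)² = 360.64²; (x − 154.4)² + (y − 95.0)² = 288.41²; (x − 50.4)² + (y − 153.8)² = 190.28².
Subtracting the PAS equation from the HLID and DUG equations removes the quadratic terms:
-39.6 x + 353.0 y = 42757.35
-247.6 x + 470.6 y = 83061.44
Solving the 2×2 system: x ≈ -133.8, y ≈ 106.1 km.

(-133.8, 106.1)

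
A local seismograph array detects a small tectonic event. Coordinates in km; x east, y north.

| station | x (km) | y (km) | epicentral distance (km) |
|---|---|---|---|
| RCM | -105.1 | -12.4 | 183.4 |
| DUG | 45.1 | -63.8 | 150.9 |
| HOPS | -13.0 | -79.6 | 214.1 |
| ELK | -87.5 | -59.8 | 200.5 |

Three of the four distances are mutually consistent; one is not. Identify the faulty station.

HOPS

Solve using three stations at a time. Using RCM, DUG, ELK (subtract circle equations pairwise → linear system) gives (x, y) ≈ (49.0, 87.1).
Distances from that point to each station vs reported:
  RCM: calculated 183.4 vs reported 183.4 → residual 0.0 km
  DUG: calculated 151.0 vs reported 150.9 → residual 0.1 km
  HOPS: calculated 177.9 vs reported 214.1 → residual 36.2 km
  ELK: calculated 200.5 vs reported 200.5 → residual 0.0 km
RCM, DUG, ELK are mutually consistent (residuals ≈ 0); HOPS is off by 36.2 km.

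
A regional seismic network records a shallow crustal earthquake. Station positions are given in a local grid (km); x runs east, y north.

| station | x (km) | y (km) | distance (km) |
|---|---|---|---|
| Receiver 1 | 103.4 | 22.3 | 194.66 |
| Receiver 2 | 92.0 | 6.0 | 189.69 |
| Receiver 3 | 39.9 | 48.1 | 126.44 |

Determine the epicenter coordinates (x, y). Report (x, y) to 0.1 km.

Circle about each station: (x − 103.4)² + (y − 22.3)² = 194.66²; (x − 92.0)² + (y − 6.0)² = 189.69²; (x − 39.9)² + (y − 48.1)² = 126.44².
Subtracting the Receiver 1 equation from the Receiver 2 and Receiver 3 equations removes the quadratic terms:
-22.8 x − 32.6 y = -778.63
-127.0 x + 51.6 y = 14622.21
Solving the 2×2 system: x ≈ -82.1, y ≈ 81.3 km.

(-82.1, 81.3)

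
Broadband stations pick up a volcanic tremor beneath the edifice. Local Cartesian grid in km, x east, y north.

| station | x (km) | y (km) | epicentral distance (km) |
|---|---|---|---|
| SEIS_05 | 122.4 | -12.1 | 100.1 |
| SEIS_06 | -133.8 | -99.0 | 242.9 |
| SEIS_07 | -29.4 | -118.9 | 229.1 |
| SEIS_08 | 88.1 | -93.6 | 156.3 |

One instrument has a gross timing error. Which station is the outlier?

Solve using three stations at a time. Using SEIS_05, SEIS_06, SEIS_08 (subtract circle equations pairwise → linear system) gives (x, y) ≈ (51.3, 58.3).
Distances from that point to each station vs reported:
  SEIS_05: calculated 100.0 vs reported 100.1 → residual 0.1 km
  SEIS_06: calculated 242.9 vs reported 242.9 → residual 0.0 km
  SEIS_07: calculated 194.7 vs reported 229.1 → residual 34.4 km
  SEIS_08: calculated 156.3 vs reported 156.3 → residual 0.0 km
SEIS_05, SEIS_06, SEIS_08 are mutually consistent (residuals ≈ 0); SEIS_07 is off by 34.4 km.

SEIS_07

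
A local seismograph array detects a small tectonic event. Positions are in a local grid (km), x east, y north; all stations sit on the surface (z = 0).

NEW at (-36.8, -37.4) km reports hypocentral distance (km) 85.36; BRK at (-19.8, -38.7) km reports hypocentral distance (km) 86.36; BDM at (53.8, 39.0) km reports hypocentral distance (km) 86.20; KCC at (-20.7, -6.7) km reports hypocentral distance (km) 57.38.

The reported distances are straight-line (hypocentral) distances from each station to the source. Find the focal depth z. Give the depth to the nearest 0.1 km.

z ≈ 29.3 km

Each station gives a sphere (x−x_i)² + (y−y_i)² + z² = d_i² (stations at z=0).
Subtracting the NEW sphere from BRK and BDM: z² cancels, leaving linear equations in x and y:
34.0 x − 2.6 y = -1034.99
181.2 x + 152.8 y = 1518.33
Solving: x ≈ -27.213, y ≈ 42.208 km (keep extra digits for the depth step; rounded: -27.2, 42.2).
Then from the NEW sphere: z² = 85.36² − (x + 36.8)² − (y + 37.4)² with x = -27.213, y = 42.208, so z ≈ 29.274 ≈ 29.3 km.
Check against KCC (with the unrounded solution): distance 57.37 ≈ 57.38 km. ✓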